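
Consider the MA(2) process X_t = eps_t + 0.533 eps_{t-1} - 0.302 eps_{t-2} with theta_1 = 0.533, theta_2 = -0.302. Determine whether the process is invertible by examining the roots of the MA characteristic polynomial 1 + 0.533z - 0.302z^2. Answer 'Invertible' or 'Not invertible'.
\text{Invertible}

The MA(q) characteristic polynomial is P(z) = 1 + 0.533z - 0.302z^2.
Invertibility requires all roots to lie outside the unit circle, i.e. |z| > 1 for every root.
Set 1 + (0.533) z + (-0.302) z^2 = 0, i.e. a z^2 + b z + c = 0 with a = -0.302, b = 0.533, c = 1.
Discriminant D = b^2 - 4ac = (0.533)^2 - 4*(-0.302)*1 = 0.284089 - (-1.208) = 1.492089.
D >= 0, so the roots are real: z = (-b +/- sqrt(D)) / (2a) = (-0.533 +/- 1.221511) / (-0.604).
  z_1 = (-0.533 + 1.221511) / (-0.604) = -1.1399,   |z_1| = 1.1399.
  z_2 = (-0.533 - 1.221511) / (-0.604) = 2.9048,   |z_2| = 2.9048.
Moduli of all roots: 1.1399, 2.9048.
All moduli strictly greater than 1? Yes.
Verdict: Invertible.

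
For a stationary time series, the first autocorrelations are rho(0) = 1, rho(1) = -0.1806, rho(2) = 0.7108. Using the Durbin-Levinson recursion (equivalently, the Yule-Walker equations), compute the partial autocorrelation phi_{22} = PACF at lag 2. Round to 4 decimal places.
\phi_{22} = 0.7010

The PACF at lag k is phi_{kk}, the last component of the solution
to the Yule-Walker system G_k phi = r_k where
  (G_k)_{ij} = rho(|i - j|), (r_k)_i = rho(i), i,j = 1..k.
Equivalently, Durbin-Levinson gives phi_{kk} iteratively:
  phi_{11} = rho(1)
  phi_{kk} = [rho(k) - sum_{j=1..k-1} phi_{k-1,j} rho(k-j)]
            / [1 - sum_{j=1..k-1} phi_{k-1,j} rho(j)],
  phi_{k,j} = phi_{k-1,j} - phi_{kk} phi_{k-1,k-j},  j = 1..k-1.
Step k = 1:
  phi_11 = rho(1) = -0.1806.
Step k = 2:
  phi_22 = [rho(2) - phi_11 rho(1)] / [1 - phi_11 rho(1)] = [0.7108 - (-0.1806)(-0.1806)] / [1 - (-0.1806)(-0.1806)]
         = 0.67818364 / 0.96738364 = 0.701.
Therefore phi_{22} = 0.7010.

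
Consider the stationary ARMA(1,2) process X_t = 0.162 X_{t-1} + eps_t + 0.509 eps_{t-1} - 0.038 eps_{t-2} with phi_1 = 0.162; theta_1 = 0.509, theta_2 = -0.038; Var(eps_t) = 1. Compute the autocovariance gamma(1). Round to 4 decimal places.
\gamma(1) = 0.7193

Multiply the model equation by X_{t-k} and take expectations. With theta_0 = psi_0 = 1 and psi_j the MA(infinity) weights, this gives
  gamma(k) - sum_i phi_i gamma(k-i) = c_k,
  c_k = sigma^2 * sum_{j=k..q} theta_j psi_{j-k}   (c_k = 0 for k > q),
using gamma(-m) = gamma(m).
psi-weights needed (psi_j = theta_j + sum_i phi_i psi_{j-i}):
  psi_1 = theta_1 + phi_1 = 0.509 + (0.162) = 0.671
  psi_2 = theta_2 + phi_1 psi_1 = -0.038 + (0.162)(0.671) = 0.070702
Right-hand sides:
  c_0 = sigma^2 (1 + theta_1 psi_1 + theta_2 psi_2) = 1 * (1 + (0.509)(0.671) + (-0.038)(0.070702)) = 1 * 1.338852 = 1.338852
  c_1 = sigma^2 (theta_1 + theta_2 psi_1) = 1 * (0.509 + (-0.038)(0.671)) = 0.483502
  c_2 = sigma^2 theta_2 = 1 * (-0.038) = -0.038
Equations for k = 0 and k = 1 (AR order 1):
  gamma(0) = phi_1 gamma(1) + c_0
  gamma(1) = phi_1 gamma(0) + c_1
Substituting the second into the first: gamma(0) (1 - phi_1^2) = c_0 + phi_1 c_1, so
  gamma(0) = (c_0 + phi_1 c_1) / (1 - phi_1^2) = (1.338852 + (0.162)(0.483502)) / (1 - (0.162)^2) = 1.41718 / 0.973756 = 1.455374.
  gamma(1) = phi_1 gamma(0) + c_1 = (0.162)(1.455374) + (0.483502) = 0.719273.
Therefore gamma(1) = 0.7193 (to 4 decimal places).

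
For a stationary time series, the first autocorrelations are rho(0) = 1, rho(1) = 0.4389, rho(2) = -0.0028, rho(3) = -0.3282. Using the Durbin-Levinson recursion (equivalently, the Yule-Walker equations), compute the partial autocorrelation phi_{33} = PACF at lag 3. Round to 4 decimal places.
\phi_{33} = -0.2900

The PACF at lag k is phi_{kk}, the last component of the solution
to the Yule-Walker system G_k phi = r_k where
  (G_k)_{ij} = rho(|i - j|), (r_k)_i = rho(i), i,j = 1..k.
Equivalently, Durbin-Levinson gives phi_{kk} iteratively:
  phi_{11} = rho(1)
  phi_{kk} = [rho(k) - sum_{j=1..k-1} phi_{k-1,j} rho(k-j)]
            / [1 - sum_{j=1..k-1} phi_{k-1,j} rho(j)],
  phi_{k,j} = phi_{k-1,j} - phi_{kk} phi_{k-1,k-j},  j = 1..k-1.
Step k = 1:
  phi_11 = rho(1) = 0.4389.
Step k = 2:
  phi_22 = [rho(2) - phi_11 rho(1)] / [1 - phi_11 rho(1)] = [-0.0028 - (0.4389)(0.4389)] / [1 - (0.4389)(0.4389)]
         = -0.19543321 / 0.80736679 = -0.242062.
  Update: phi_21 = phi_11 - phi_22 phi_11 = 0.4389 - (-0.242062)(0.4389) = 0.545141.
Step k = 3:
  phi_33 = [rho(3) - phi_21 rho(2) - phi_22 rho(1)] / [1 - phi_21 rho(1) - phi_22 rho(2)]
    numerator   = -0.3282 - (0.545141)(-0.0028) - (-0.242062)(0.4389) = -0.22043238
    denominator = 1 - (0.545141)(0.4389) - (-0.242062)(-0.0028) = 0.76005974
  phi_33 = -0.22043238 / 0.76005974 = -0.29.
Therefore phi_{33} = -0.2900.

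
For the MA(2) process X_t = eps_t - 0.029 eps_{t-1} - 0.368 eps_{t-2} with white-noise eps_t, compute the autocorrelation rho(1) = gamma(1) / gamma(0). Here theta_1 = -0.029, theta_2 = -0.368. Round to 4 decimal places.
\rho(1) = -0.0161

For an MA(q) process with theta_0 = 1, the autocovariance is
  gamma(k) = sigma^2 * sum_{i=0..q-k} theta_i * theta_{i+k},
and rho(k) = gamma(k) / gamma(0). Sigma^2 cancels.
  numerator   = (1)*(-0.029) + (-0.029)*(-0.368) = -0.018328.
  denominator = (1)^2 + (-0.029)^2 + (-0.368)^2 = 1.136265.
  rho(1) = -0.018328 / 1.136265 = -0.0161.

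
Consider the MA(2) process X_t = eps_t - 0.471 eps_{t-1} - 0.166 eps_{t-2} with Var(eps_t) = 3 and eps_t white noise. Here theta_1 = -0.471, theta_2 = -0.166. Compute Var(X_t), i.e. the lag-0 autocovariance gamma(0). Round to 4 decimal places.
\gamma(0) = 3.7482

For an MA(q) process X_t = eps_t + sum_i theta_i eps_{t-i} with
Var(eps_t) = sigma^2, the variance is
  gamma(0) = sigma^2 * (1 + sum_i theta_i^2).
  sum_i theta_i^2 = (-0.471)^2 + (-0.166)^2 = 0.221841 + 0.027556 = 0.249397.
  gamma(0) = 3 * (1 + 0.249397) = 3 * 1.249397 = 3.748191, which rounds to 3.7482.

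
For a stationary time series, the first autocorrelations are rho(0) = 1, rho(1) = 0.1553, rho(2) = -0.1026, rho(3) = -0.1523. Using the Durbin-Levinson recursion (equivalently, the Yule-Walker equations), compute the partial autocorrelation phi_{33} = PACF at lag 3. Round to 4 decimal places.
\phi_{33} = -0.1190

The PACF at lag k is phi_{kk}, the last component of the solution
to the Yule-Walker system G_k phi = r_k where
  (G_k)_{ij} = rho(|i - j|), (r_k)_i = rho(i), i,j = 1..k.
Equivalently, Durbin-Levinson gives phi_{kk} iteratively:
  phi_{11} = rho(1)
  phi_{kk} = [rho(k) - sum_{j=1..k-1} phi_{k-1,j} rho(k-j)]
            / [1 - sum_{j=1..k-1} phi_{k-1,j} rho(j)],
  phi_{k,j} = phi_{k-1,j} - phi_{kk} phi_{k-1,k-j},  j = 1..k-1.
Step k = 1:
  phi_11 = rho(1) = 0.1553.
Step k = 2:
  phi_22 = [rho(2) - phi_11 rho(1)] / [1 - phi_11 rho(1)] = [-0.1026 - (0.1553)(0.1553)] / [1 - (0.1553)(0.1553)]
         = -0.12671809 / 0.97588191 = -0.12985.
  Update: phi_21 = phi_11 - phi_22 phi_11 = 0.1553 - (-0.12985)(0.1553) = 0.175466.
Step k = 3:
  phi_33 = [rho(3) - phi_21 rho(2) - phi_22 rho(1)] / [1 - phi_21 rho(1) - phi_22 rho(2)]
    numerator   = -0.1523 - (0.175466)(-0.1026) - (-0.12985)(0.1553) = -0.11413154
    denominator = 1 - (0.175466)(0.1553) - (-0.12985)(-0.1026) = 0.95942759
  phi_33 = -0.11413154 / 0.95942759 = -0.119.
Therefore phi_{33} = -0.1190.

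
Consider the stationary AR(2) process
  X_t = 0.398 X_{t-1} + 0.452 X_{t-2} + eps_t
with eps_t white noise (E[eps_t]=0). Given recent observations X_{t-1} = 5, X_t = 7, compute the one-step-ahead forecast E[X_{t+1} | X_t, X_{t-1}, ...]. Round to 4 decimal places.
E[X_{t+1} \mid \mathcal F_t] = 5.0460

For an AR(p) model X_t = c + sum_i phi_i X_{t-i} + eps_t, the
one-step-ahead conditional mean is
  E[X_{t+1} | X_t, ...] = c + sum_i phi_i X_{t+1-i}.
Substitute known values:
  E[X_{t+1} | ...] = (0.398) * (7) + (0.452) * (5)
                   = 5.0460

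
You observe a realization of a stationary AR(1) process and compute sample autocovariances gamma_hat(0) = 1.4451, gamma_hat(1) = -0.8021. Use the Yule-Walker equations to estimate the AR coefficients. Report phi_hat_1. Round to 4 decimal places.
\hat\phi_{1} = -0.5550

The Yule-Walker equations for an AR(p) process read, in matrix form,
  Gamma_p phi = r_p,   with   (Gamma_p)_{ij} = gamma(|i - j|),
                       (r_p)_i = gamma(i),   i,j = 1..p.
Substitute the sample gammas (Toeplitz matrix and right-hand side of size 1):
  Gamma_p = [[1.4451]]
  r_p     = [-0.8021]
With p = 1 this is the single equation gamma(0) phi_1 = gamma(1):
  phi_hat_1 = gamma(1) / gamma(0) = -0.8021 / 1.4451 = -0.5550.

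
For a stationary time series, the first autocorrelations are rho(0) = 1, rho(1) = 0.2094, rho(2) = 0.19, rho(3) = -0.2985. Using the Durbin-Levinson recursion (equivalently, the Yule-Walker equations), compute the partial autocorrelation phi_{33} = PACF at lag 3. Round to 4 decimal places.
\phi_{33} = -0.3900

The PACF at lag k is phi_{kk}, the last component of the solution
to the Yule-Walker system G_k phi = r_k where
  (G_k)_{ij} = rho(|i - j|), (r_k)_i = rho(i), i,j = 1..k.
Equivalently, Durbin-Levinson gives phi_{kk} iteratively:
  phi_{11} = rho(1)
  phi_{kk} = [rho(k) - sum_{j=1..k-1} phi_{k-1,j} rho(k-j)]
            / [1 - sum_{j=1..k-1} phi_{k-1,j} rho(j)],
  phi_{k,j} = phi_{k-1,j} - phi_{kk} phi_{k-1,k-j},  j = 1..k-1.
Step k = 1:
  phi_11 = rho(1) = 0.2094.
Step k = 2:
  phi_22 = [rho(2) - phi_11 rho(1)] / [1 - phi_11 rho(1)] = [0.19 - (0.2094)(0.2094)] / [1 - (0.2094)(0.2094)]
         = 0.14615164 / 0.95615164 = 0.152854.
  Update: phi_21 = phi_11 - phi_22 phi_11 = 0.2094 - (0.152854)(0.2094) = 0.177392.
Step k = 3:
  phi_33 = [rho(3) - phi_21 rho(2) - phi_22 rho(1)] / [1 - phi_21 rho(1) - phi_22 rho(2)]
    numerator   = -0.2985 - (0.177392)(0.19) - (0.152854)(0.2094) = -0.36421218
    denominator = 1 - (0.177392)(0.2094) - (0.152854)(0.19) = 0.93381177
  phi_33 = -0.36421218 / 0.93381177 = -0.39.
Therefore phi_{33} = -0.3900.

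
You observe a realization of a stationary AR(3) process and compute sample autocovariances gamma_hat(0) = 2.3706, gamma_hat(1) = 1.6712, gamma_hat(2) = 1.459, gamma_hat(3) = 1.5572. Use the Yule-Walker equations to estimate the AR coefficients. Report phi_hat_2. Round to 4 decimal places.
\hat\phi_{2} = 0.0550

The Yule-Walker equations for an AR(p) process read, in matrix form,
  Gamma_p phi = r_p,   with   (Gamma_p)_{ij} = gamma(|i - j|),
                       (r_p)_i = gamma(i),   i,j = 1..p.
Substitute the sample gammas (Toeplitz matrix and right-hand side of size 3):
  Gamma_p = [[2.3706, 1.6712, 1.459], [1.6712, 2.3706, 1.6712], [1.459, 1.6712, 2.3706]]
  r_p     = [1.6712, 1.459, 1.5572]
Written out (R1..R3):
  (R1) 2.3706 phi_1 + 1.6712 phi_2 + 1.459 phi_3 = 1.6712
  (R2) 1.6712 phi_1 + 2.3706 phi_2 + 1.6712 phi_3 = 1.459
  (R3) 1.459 phi_1 + 1.6712 phi_2 + 2.3706 phi_3 = 1.5572
Gaussian elimination:
  R2 <- R2 - (1.6712/2.3706) R1 = R2 - (0.704969) R1:  1.192455 phi_2 + 0.64265 phi_3 = 0.280855
  R3 <- R3 - (1.459/2.3706) R1 = R3 - (0.615456) R1:  0.64265 phi_2 + 1.47265 phi_3 = 0.52865
  R3 <- R3 - (0.64265/1.192455) R2 = R3 - (0.53893) R2:  1.126306 phi_3 = 0.377289
Back-substitution:
  phi_hat_3 = 0.377289 / 1.126306 = 0.334979
  phi_hat_2 = (0.280855 - (0.64265)(0.334979)) / 1.192455 = 0.054997
  phi_hat_1 = (1.6712 - (1.6712)(0.054997) - (1.459)(0.334979)) / 2.3706 = 0.460033
So phi_hat = [0.4600, 0.0550, 0.3350].
Therefore phi_hat_2 = 0.0550.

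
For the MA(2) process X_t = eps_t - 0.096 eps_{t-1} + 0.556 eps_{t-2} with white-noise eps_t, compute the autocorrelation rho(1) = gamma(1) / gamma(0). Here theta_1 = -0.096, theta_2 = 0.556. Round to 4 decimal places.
\rho(1) = -0.1133

For an MA(q) process with theta_0 = 1, the autocovariance is
  gamma(k) = sigma^2 * sum_{i=0..q-k} theta_i * theta_{i+k},
and rho(k) = gamma(k) / gamma(0). Sigma^2 cancels.
  numerator   = (1)*(-0.096) + (-0.096)*(0.556) = -0.149376.
  denominator = (1)^2 + (-0.096)^2 + (0.556)^2 = 1.318352.
  rho(1) = -0.149376 / 1.318352 = -0.1133.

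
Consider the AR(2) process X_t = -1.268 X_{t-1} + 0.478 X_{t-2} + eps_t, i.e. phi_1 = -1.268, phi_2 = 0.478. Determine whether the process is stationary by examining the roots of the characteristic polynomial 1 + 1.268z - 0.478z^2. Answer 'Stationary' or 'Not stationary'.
\text{Not stationary}

The AR(p) characteristic polynomial is P(z) = 1 + 1.268z - 0.478z^2.
Stationarity requires all roots to lie outside the unit circle, i.e. |z| > 1 for every root.
Set 1 + (1.268) z + (-0.478) z^2 = 0, i.e. a z^2 + b z + c = 0 with a = -0.478, b = 1.268, c = 1.
Discriminant D = b^2 - 4ac = (1.268)^2 - 4*(-0.478)*1 = 1.607824 - (-1.912) = 3.519824.
D >= 0, so the roots are real: z = (-b +/- sqrt(D)) / (2a) = (-1.268 +/- 1.876119) / (-0.956).
  z_1 = (-1.268 + 1.876119) / (-0.956) = -0.6361,   |z_1| = 0.6361.
  z_2 = (-1.268 - 1.876119) / (-0.956) = 3.2888,   |z_2| = 3.2888.
Moduli of all roots: 0.6361, 3.2888.
All moduli strictly greater than 1? No.
Verdict: Not stationary.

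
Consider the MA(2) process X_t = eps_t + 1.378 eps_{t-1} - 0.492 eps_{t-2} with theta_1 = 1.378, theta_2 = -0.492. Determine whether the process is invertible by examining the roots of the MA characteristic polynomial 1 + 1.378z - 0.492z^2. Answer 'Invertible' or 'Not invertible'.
\text{Not invertible}

The MA(q) characteristic polynomial is P(z) = 1 + 1.378z - 0.492z^2.
Invertibility requires all roots to lie outside the unit circle, i.e. |z| > 1 for every root.
Set 1 + (1.378) z + (-0.492) z^2 = 0, i.e. a z^2 + b z + c = 0 with a = -0.492, b = 1.378, c = 1.
Discriminant D = b^2 - 4ac = (1.378)^2 - 4*(-0.492)*1 = 1.898884 - (-1.968) = 3.866884.
D >= 0, so the roots are real: z = (-b +/- sqrt(D)) / (2a) = (-1.378 +/- 1.966439) / (-0.984).
  z_1 = (-1.378 + 1.966439) / (-0.984) = -0.598,   |z_1| = 0.598.
  z_2 = (-1.378 - 1.966439) / (-0.984) = 3.3988,   |z_2| = 3.3988.
Moduli of all roots: 0.5980, 3.3988.
All moduli strictly greater than 1? No.
Verdict: Not invertible.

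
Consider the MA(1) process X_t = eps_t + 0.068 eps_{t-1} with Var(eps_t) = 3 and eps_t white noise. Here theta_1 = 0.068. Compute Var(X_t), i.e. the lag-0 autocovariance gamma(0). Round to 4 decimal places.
\gamma(0) = 3.0139

For an MA(q) process X_t = eps_t + sum_i theta_i eps_{t-i} with
Var(eps_t) = sigma^2, the variance is
  gamma(0) = sigma^2 * (1 + sum_i theta_i^2).
  sum_i theta_i^2 = (0.068)^2 = 0.004624.
  gamma(0) = 3 * (1 + 0.004624) = 3 * 1.004624 = 3.013872, which rounds to 3.0139.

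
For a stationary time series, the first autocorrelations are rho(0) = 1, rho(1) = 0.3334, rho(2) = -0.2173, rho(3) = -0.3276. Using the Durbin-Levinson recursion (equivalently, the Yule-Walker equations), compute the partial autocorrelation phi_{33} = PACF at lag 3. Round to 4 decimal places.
\phi_{33} = -0.1370

The PACF at lag k is phi_{kk}, the last component of the solution
to the Yule-Walker system G_k phi = r_k where
  (G_k)_{ij} = rho(|i - j|), (r_k)_i = rho(i), i,j = 1..k.
Equivalently, Durbin-Levinson gives phi_{kk} iteratively:
  phi_{11} = rho(1)
  phi_{kk} = [rho(k) - sum_{j=1..k-1} phi_{k-1,j} rho(k-j)]
            / [1 - sum_{j=1..k-1} phi_{k-1,j} rho(j)],
  phi_{k,j} = phi_{k-1,j} - phi_{kk} phi_{k-1,k-j},  j = 1..k-1.
Step k = 1:
  phi_11 = rho(1) = 0.3334.
Step k = 2:
  phi_22 = [rho(2) - phi_11 rho(1)] / [1 - phi_11 rho(1)] = [-0.2173 - (0.3334)(0.3334)] / [1 - (0.3334)(0.3334)]
         = -0.32845556 / 0.88884444 = -0.369531.
  Update: phi_21 = phi_11 - phi_22 phi_11 = 0.3334 - (-0.369531)(0.3334) = 0.456602.
Step k = 3:
  phi_33 = [rho(3) - phi_21 rho(2) - phi_22 rho(1)] / [1 - phi_21 rho(1) - phi_22 rho(2)]
    numerator   = -0.3276 - (0.456602)(-0.2173) - (-0.369531)(0.3334) = -0.10517884
    denominator = 1 - (0.456602)(0.3334) - (-0.369531)(-0.2173) = 0.76746993
  phi_33 = -0.10517884 / 0.76746993 = -0.137.
Therefore phi_{33} = -0.1370.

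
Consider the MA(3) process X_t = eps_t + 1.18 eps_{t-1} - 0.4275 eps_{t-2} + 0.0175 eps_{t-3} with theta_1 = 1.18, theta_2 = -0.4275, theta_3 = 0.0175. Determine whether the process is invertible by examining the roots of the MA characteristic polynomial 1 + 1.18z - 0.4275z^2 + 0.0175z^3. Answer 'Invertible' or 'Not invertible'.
\text{Not invertible}

The MA(q) characteristic polynomial is P(z) = 1 + 1.18z - 0.4275z^2 + 0.0175z^3.
Invertibility requires all roots to lie outside the unit circle, i.e. |z| > 1 for every root.
Degree 3: look for a simple real root z0 first, then factor out (1 - z/z0) and solve the remaining quadratic.
Testing z0 = 4: P(4) = 1 + (1.18)(4) + (-0.4275)(4)^2 + (0.0175)(4)^3
  = 1 + (4.72) + (-6.84) + (1.12) = 0.  So z_0 = 4 is a root, |z_0| = 4.
Divide out the factor (1 - 0.25 z) = (1 - z/z0) (since 1/z0 = 0.25):
  P(z) = (1 - 0.25 z)(1 + (1.43) z + (-0.07) z^2)
  [check: z-coef 1.43 - (0.25) = 1.18; z^2-coef -0.07 - (0.25)(1.43) = -0.4275; z^3-coef -(0.25)(-0.07) = 0.0175.]
Remaining roots from the quadratic factor 1 + (1.43) z + (-0.07) z^2:
  Set 1 + (1.43) z + (-0.07) z^2 = 0, i.e. a z^2 + b z + c = 0 with a = -0.07, b = 1.43, c = 1.
  Discriminant D = b^2 - 4ac = (1.43)^2 - 4*(-0.07)*1 = 2.0449 - (-0.28) = 2.3249.
  D >= 0, so the roots are real: z = (-b +/- sqrt(D)) / (2a) = (-1.43 +/- 1.524762) / (-0.14).
    z_1 = (-1.43 + 1.524762) / (-0.14) = -0.6769,   |z_1| = 0.6769.
    z_2 = (-1.43 - 1.524762) / (-0.14) = 21.1054,   |z_2| = 21.1054.
Moduli of all roots: 4.0000, 0.6769, 21.1054.
All moduli strictly greater than 1? No.
Verdict: Not invertible.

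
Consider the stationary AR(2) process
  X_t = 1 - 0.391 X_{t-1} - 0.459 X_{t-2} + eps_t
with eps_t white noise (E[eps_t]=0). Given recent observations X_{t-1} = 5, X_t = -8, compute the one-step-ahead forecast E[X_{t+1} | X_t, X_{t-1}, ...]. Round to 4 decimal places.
E[X_{t+1} \mid \mathcal F_t] = 1.8330

For an AR(p) model X_t = c + sum_i phi_i X_{t-i} + eps_t, the
one-step-ahead conditional mean is
  E[X_{t+1} | X_t, ...] = c + sum_i phi_i X_{t+1-i}.
Substitute known values:
  E[X_{t+1} | ...] = 1 + (-0.391) * (-8) + (-0.459) * (5)
                   = 1.8330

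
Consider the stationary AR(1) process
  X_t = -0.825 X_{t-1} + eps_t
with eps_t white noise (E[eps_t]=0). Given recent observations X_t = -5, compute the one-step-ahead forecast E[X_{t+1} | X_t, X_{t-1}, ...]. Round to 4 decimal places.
E[X_{t+1} \mid \mathcal F_t] = 4.1250

For an AR(p) model X_t = c + sum_i phi_i X_{t-i} + eps_t, the
one-step-ahead conditional mean is
  E[X_{t+1} | X_t, ...] = c + sum_i phi_i X_{t+1-i}.
Substitute known values:
  E[X_{t+1} | ...] = (-0.825) * (-5)
                   = 4.1250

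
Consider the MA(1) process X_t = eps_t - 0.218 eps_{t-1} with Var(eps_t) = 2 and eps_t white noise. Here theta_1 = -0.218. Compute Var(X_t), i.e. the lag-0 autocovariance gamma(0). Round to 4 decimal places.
\gamma(0) = 2.0950

For an MA(q) process X_t = eps_t + sum_i theta_i eps_{t-i} with
Var(eps_t) = sigma^2, the variance is
  gamma(0) = sigma^2 * (1 + sum_i theta_i^2).
  sum_i theta_i^2 = (-0.218)^2 = 0.047524.
  gamma(0) = 2 * (1 + 0.047524) = 2 * 1.047524 = 2.095048, which rounds to 2.0950.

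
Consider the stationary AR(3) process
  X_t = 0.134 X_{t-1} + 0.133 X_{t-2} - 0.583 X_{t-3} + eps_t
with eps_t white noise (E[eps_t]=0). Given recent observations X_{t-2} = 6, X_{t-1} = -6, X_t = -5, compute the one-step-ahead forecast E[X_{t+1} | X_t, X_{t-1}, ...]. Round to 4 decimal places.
E[X_{t+1} \mid \mathcal F_t] = -4.9660

For an AR(p) model X_t = c + sum_i phi_i X_{t-i} + eps_t, the
one-step-ahead conditional mean is
  E[X_{t+1} | X_t, ...] = c + sum_i phi_i X_{t+1-i}.
Substitute known values:
  E[X_{t+1} | ...] = (0.134) * (-5) + (0.133) * (-6) + (-0.583) * (6)
                   = -4.9660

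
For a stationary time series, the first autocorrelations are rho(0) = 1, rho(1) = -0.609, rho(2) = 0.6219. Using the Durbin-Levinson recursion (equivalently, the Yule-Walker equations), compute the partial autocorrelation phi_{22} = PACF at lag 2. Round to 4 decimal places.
\phi_{22} = 0.3990

The PACF at lag k is phi_{kk}, the last component of the solution
to the Yule-Walker system G_k phi = r_k where
  (G_k)_{ij} = rho(|i - j|), (r_k)_i = rho(i), i,j = 1..k.
Equivalently, Durbin-Levinson gives phi_{kk} iteratively:
  phi_{11} = rho(1)
  phi_{kk} = [rho(k) - sum_{j=1..k-1} phi_{k-1,j} rho(k-j)]
            / [1 - sum_{j=1..k-1} phi_{k-1,j} rho(j)],
  phi_{k,j} = phi_{k-1,j} - phi_{kk} phi_{k-1,k-j},  j = 1..k-1.
Step k = 1:
  phi_11 = rho(1) = -0.609.
Step k = 2:
  phi_22 = [rho(2) - phi_11 rho(1)] / [1 - phi_11 rho(1)] = [0.6219 - (-0.609)(-0.609)] / [1 - (-0.609)(-0.609)]
         = 0.251019 / 0.629119 = 0.399.
Therefore phi_{22} = 0.3990.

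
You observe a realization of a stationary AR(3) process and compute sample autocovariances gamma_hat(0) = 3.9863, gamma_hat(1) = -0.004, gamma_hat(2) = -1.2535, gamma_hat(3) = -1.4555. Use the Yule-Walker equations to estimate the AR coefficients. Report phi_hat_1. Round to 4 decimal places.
\hat\phi_{1} = -0.1290

The Yule-Walker equations for an AR(p) process read, in matrix form,
  Gamma_p phi = r_p,   with   (Gamma_p)_{ij} = gamma(|i - j|),
                       (r_p)_i = gamma(i),   i,j = 1..p.
Substitute the sample gammas (Toeplitz matrix and right-hand side of size 3):
  Gamma_p = [[3.9863, -0.004, -1.2535], [-0.004, 3.9863, -0.004], [-1.2535, -0.004, 3.9863]]
  r_p     = [-0.004, -1.2535, -1.4555]
Written out (R1..R3):
  (R1) 3.9863 phi_1 - 0.004 phi_2 - 1.2535 phi_3 = -0.004
  (R2) -0.004 phi_1 + 3.9863 phi_2 - 0.004 phi_3 = -1.2535
  (R3) -1.2535 phi_1 - 0.004 phi_2 + 3.9863 phi_3 = -1.4555
Gaussian elimination:
  R2 <- R2 - (-0.004/3.9863) R1 = R2 - (-0.001003) R1:  3.986296 phi_2 - 0.005258 phi_3 = -1.253504
  R3 <- R3 - (-1.2535/3.9863) R1 = R3 - (-0.314452) R1:  -0.005258 phi_2 + 3.592134 phi_3 = -1.456758
  R3 <- R3 - (-0.005258/3.986296) R2 = R3 - (-0.001319) R2:  3.592127 phi_3 = -1.458411
Back-substitution:
  phi_hat_3 = -1.458411 / 3.592127 = -0.406002
  phi_hat_2 = (-1.253504 - (-0.005258)(-0.406002)) / 3.986296 = -0.314989
  phi_hat_1 = (-0.004 - (-0.004)(-0.314989) - (-1.2535)(-0.406002)) / 3.9863 = -0.128988
So phi_hat = [-0.1290, -0.3150, -0.4060].
Therefore phi_hat_1 = -0.1290.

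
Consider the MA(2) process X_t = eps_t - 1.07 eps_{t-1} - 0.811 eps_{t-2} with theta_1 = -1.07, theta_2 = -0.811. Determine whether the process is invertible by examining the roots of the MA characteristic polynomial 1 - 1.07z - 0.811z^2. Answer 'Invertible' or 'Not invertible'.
\text{Not invertible}

The MA(q) characteristic polynomial is P(z) = 1 - 1.07z - 0.811z^2.
Invertibility requires all roots to lie outside the unit circle, i.e. |z| > 1 for every root.
Set 1 + (-1.07) z + (-0.811) z^2 = 0, i.e. a z^2 + b z + c = 0 with a = -0.811, b = -1.07, c = 1.
Discriminant D = b^2 - 4ac = (-1.07)^2 - 4*(-0.811)*1 = 1.1449 - (-3.244) = 4.3889.
D >= 0, so the roots are real: z = (-b +/- sqrt(D)) / (2a) = (1.07 +/- 2.09497) / (-1.622).
  z_1 = (1.07 + 2.09497) / (-1.622) = -1.9513,   |z_1| = 1.9513.
  z_2 = (1.07 - 2.09497) / (-1.622) = 0.6319,   |z_2| = 0.6319.
Moduli of all roots: 1.9513, 0.6319.
All moduli strictly greater than 1? No.
Verdict: Not invertible.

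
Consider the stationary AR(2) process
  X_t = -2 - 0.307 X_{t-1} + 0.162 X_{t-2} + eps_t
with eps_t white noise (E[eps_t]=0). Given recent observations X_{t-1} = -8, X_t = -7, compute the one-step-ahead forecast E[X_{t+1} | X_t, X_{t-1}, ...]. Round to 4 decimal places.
E[X_{t+1} \mid \mathcal F_t] = -1.1470

For an AR(p) model X_t = c + sum_i phi_i X_{t-i} + eps_t, the
one-step-ahead conditional mean is
  E[X_{t+1} | X_t, ...] = c + sum_i phi_i X_{t+1-i}.
Substitute known values:
  E[X_{t+1} | ...] = -2 + (-0.307) * (-7) + (0.162) * (-8)
                   = -1.1470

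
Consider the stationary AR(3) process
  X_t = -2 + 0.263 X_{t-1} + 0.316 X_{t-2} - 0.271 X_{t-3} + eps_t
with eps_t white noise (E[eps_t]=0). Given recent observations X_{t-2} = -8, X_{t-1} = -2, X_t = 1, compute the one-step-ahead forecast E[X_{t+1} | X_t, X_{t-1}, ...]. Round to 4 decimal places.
E[X_{t+1} \mid \mathcal F_t] = -0.2010

For an AR(p) model X_t = c + sum_i phi_i X_{t-i} + eps_t, the
one-step-ahead conditional mean is
  E[X_{t+1} | X_t, ...] = c + sum_i phi_i X_{t+1-i}.
Substitute known values:
  E[X_{t+1} | ...] = -2 + (0.263) * (1) + (0.316) * (-2) + (-0.271) * (-8)
                   = -0.2010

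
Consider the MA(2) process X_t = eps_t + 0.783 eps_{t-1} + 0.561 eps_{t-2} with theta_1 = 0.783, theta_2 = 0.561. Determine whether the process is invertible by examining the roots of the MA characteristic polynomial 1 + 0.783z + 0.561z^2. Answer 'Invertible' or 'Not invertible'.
\text{Invertible}

The MA(q) characteristic polynomial is P(z) = 1 + 0.783z + 0.561z^2.
Invertibility requires all roots to lie outside the unit circle, i.e. |z| > 1 for every root.
Set 1 + (0.783) z + (0.561) z^2 = 0, i.e. a z^2 + b z + c = 0 with a = 0.561, b = 0.783, c = 1.
Discriminant D = b^2 - 4ac = (0.783)^2 - 4*(0.561)*1 = 0.613089 - (2.244) = -1.630911.
D < 0, so the roots are the complex-conjugate pair z = (-b +/- i sqrt(-D)) / (2a) = -0.6979 +/- 1.1382i.
For a conjugate pair |z|^2 = z * conj(z) = (product of roots) = c/a = 1/(0.561) = 1.782531, so |z| = sqrt(1.782531) = 1.3351 for both roots.
Moduli of all roots: 1.3351, 1.3351.
All moduli strictly greater than 1? Yes.
Verdict: Invertible.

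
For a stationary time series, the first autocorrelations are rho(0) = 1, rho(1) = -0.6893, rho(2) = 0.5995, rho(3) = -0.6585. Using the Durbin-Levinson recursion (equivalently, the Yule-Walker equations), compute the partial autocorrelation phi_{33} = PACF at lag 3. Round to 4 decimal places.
\phi_{33} = -0.3630

The PACF at lag k is phi_{kk}, the last component of the solution
to the Yule-Walker system G_k phi = r_k where
  (G_k)_{ij} = rho(|i - j|), (r_k)_i = rho(i), i,j = 1..k.
Equivalently, Durbin-Levinson gives phi_{kk} iteratively:
  phi_{11} = rho(1)
  phi_{kk} = [rho(k) - sum_{j=1..k-1} phi_{k-1,j} rho(k-j)]
            / [1 - sum_{j=1..k-1} phi_{k-1,j} rho(j)],
  phi_{k,j} = phi_{k-1,j} - phi_{kk} phi_{k-1,k-j},  j = 1..k-1.
Step k = 1:
  phi_11 = rho(1) = -0.6893.
Step k = 2:
  phi_22 = [rho(2) - phi_11 rho(1)] / [1 - phi_11 rho(1)] = [0.5995 - (-0.6893)(-0.6893)] / [1 - (-0.6893)(-0.6893)]
         = 0.12436551 / 0.52486551 = 0.236947.
  Update: phi_21 = phi_11 - phi_22 phi_11 = -0.6893 - (0.236947)(-0.6893) = -0.525972.
Step k = 3:
  phi_33 = [rho(3) - phi_21 rho(2) - phi_22 rho(1)] / [1 - phi_21 rho(1) - phi_22 rho(2)]
    numerator   = -0.6585 - (-0.525972)(0.5995) - (0.236947)(-0.6893) = -0.17985185
    denominator = 1 - (-0.525972)(-0.6893) - (0.236947)(0.5995) = 0.49539743
  phi_33 = -0.17985185 / 0.49539743 = -0.363.
Therefore phi_{33} = -0.3630.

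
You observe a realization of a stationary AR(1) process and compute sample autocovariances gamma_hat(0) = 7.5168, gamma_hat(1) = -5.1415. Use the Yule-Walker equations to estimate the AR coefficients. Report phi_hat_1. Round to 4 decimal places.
\hat\phi_{1} = -0.6840

The Yule-Walker equations for an AR(p) process read, in matrix form,
  Gamma_p phi = r_p,   with   (Gamma_p)_{ij} = gamma(|i - j|),
                       (r_p)_i = gamma(i),   i,j = 1..p.
Substitute the sample gammas (Toeplitz matrix and right-hand side of size 1):
  Gamma_p = [[7.5168]]
  r_p     = [-5.1415]
With p = 1 this is the single equation gamma(0) phi_1 = gamma(1):
  phi_hat_1 = gamma(1) / gamma(0) = -5.1415 / 7.5168 = -0.6840.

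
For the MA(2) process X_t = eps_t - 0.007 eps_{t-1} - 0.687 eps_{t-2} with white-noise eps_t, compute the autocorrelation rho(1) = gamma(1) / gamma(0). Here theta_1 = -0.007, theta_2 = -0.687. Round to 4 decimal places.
\rho(1) = -0.0015

For an MA(q) process with theta_0 = 1, the autocovariance is
  gamma(k) = sigma^2 * sum_{i=0..q-k} theta_i * theta_{i+k},
and rho(k) = gamma(k) / gamma(0). Sigma^2 cancels.
  numerator   = (1)*(-0.007) + (-0.007)*(-0.687) = -0.002191.
  denominator = (1)^2 + (-0.007)^2 + (-0.687)^2 = 1.472018.
  rho(1) = -0.002191 / 1.472018 = -0.0015.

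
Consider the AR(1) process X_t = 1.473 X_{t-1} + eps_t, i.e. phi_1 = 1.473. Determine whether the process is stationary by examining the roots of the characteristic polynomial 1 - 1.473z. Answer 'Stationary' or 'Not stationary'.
\text{Not stationary}

The AR(p) characteristic polynomial is P(z) = 1 - 1.473z.
Stationarity requires all roots to lie outside the unit circle, i.e. |z| > 1 for every root.
This is linear in z: 1 + (-1.473) z = 0  =>  z = -1/(-1.473) = 0.678887,  |z| = 0.678887.
Moduli of all roots: 0.6789.
All moduli strictly greater than 1? No.
Verdict: Not stationary.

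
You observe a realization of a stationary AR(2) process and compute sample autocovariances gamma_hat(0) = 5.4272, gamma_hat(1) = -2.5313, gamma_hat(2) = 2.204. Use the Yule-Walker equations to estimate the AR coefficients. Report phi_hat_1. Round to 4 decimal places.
\hat\phi_{1} = -0.3540

The Yule-Walker equations for an AR(p) process read, in matrix form,
  Gamma_p phi = r_p,   with   (Gamma_p)_{ij} = gamma(|i - j|),
                       (r_p)_i = gamma(i),   i,j = 1..p.
Substitute the sample gammas (Toeplitz matrix and right-hand side of size 2):
  Gamma_p = [[5.4272, -2.5313], [-2.5313, 5.4272]]
  r_p     = [-2.5313, 2.204]
Written out:
  5.4272 phi_1 - 2.5313 phi_2 = -2.5313
  -2.5313 phi_1 + 5.4272 phi_2 = 2.204
Solve by Cramer's rule:
  det = gamma(0)^2 - gamma(1)^2 = (5.4272)^2 - (-2.5313)^2 = 29.45449984 - 6.40747969 = 23.04702015
  phi_hat_1 = [gamma(1) gamma(0) - gamma(1) gamma(2)] / det = [(-2.5313)(5.4272) - (-2.5313)(2.204)] / 23.04702015 = -8.15888616 / 23.04702015 = -0.354
  phi_hat_2 = [gamma(0) gamma(2) - gamma(1)^2] / det = [(5.4272)(2.204) - (-2.5313)^2] / 23.04702015 = 5.55406911 / 23.04702015 = 0.241
So phi_hat = [-0.3540, 0.2410].
Therefore phi_hat_1 = -0.3540.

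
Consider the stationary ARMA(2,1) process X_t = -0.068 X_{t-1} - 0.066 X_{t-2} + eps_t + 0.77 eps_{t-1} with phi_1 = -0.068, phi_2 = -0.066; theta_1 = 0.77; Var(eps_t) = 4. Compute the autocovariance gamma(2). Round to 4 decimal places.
\gamma(2) = -0.5683

Multiply the model equation by X_{t-k} and take expectations. With theta_0 = psi_0 = 1 and psi_j the MA(infinity) weights, this gives
  gamma(k) - sum_i phi_i gamma(k-i) = c_k,
  c_k = sigma^2 * sum_{j=k..q} theta_j psi_{j-k}   (c_k = 0 for k > q),
using gamma(-m) = gamma(m).
psi-weights needed (psi_j = theta_j + sum_i phi_i psi_{j-i}):
  psi_1 = theta_1 + phi_1 = 0.77 + (-0.068) = 0.702
Right-hand sides:
  c_0 = sigma^2 (1 + theta_1 psi_1) = 4 * (1 + (0.77)(0.702)) = 4 * 1.54054 = 6.16216
  c_1 = sigma^2 theta_1 = 4 * (0.77) = 3.08
  c_2 = 0
Equations for k = 0, 1, 2 (AR order 2, c_2 = 0):
  (E0) gamma(0) = phi_1 gamma(1) + phi_2 gamma(2) + c_0
  (E1) gamma(1) = phi_1 gamma(0) + phi_2 gamma(1) + c_1
  (E2) gamma(2) = phi_1 gamma(1) + phi_2 gamma(0)
From (E1): gamma(1) = A gamma(0) + B with
  A = phi_1 / (1 - phi_2) = -0.068 / 1.066 = -0.06379,   B = c_1 / (1 - phi_2) = 3.08 / 1.066 = 2.889306.
Insert (E2) into (E0): gamma(0) (1 - phi_2^2) = phi_1 (1 + phi_2) gamma(1) + c_0.
  phi_1 (1 + phi_2) = (-0.068)(0.934) = -0.063512,   1 - phi_2^2 = 0.995644.
Replace gamma(1) by A gamma(0) + B and collect gamma(0):
  gamma(0) [0.995644 - (-0.063512)(-0.06379)] = (-0.063512)(2.889306) + 6.16216
  gamma(0) * 0.991593 = 5.978654
  gamma(0) = 5.978654 / 0.991593 = 6.029346.
  gamma(1) = A gamma(0) + B = (-0.06379)(6.029346) + (2.889306) = 2.504695.
  gamma(2) = phi_1 gamma(1) + phi_2 gamma(0) = (-0.068)(2.504695) + (-0.066)(6.029346) = -0.568256.
Therefore gamma(2) = -0.5683 (to 4 decimal places).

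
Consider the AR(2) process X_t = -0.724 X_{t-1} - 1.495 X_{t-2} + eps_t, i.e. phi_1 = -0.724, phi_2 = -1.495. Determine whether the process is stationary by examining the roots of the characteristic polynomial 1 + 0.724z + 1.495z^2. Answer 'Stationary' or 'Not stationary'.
\text{Not stationary}

The AR(p) characteristic polynomial is P(z) = 1 + 0.724z + 1.495z^2.
Stationarity requires all roots to lie outside the unit circle, i.e. |z| > 1 for every root.
Set 1 + (0.724) z + (1.495) z^2 = 0, i.e. a z^2 + b z + c = 0 with a = 1.495, b = 0.724, c = 1.
Discriminant D = b^2 - 4ac = (0.724)^2 - 4*(1.495)*1 = 0.524176 - (5.98) = -5.455824.
D < 0, so the roots are the complex-conjugate pair z = (-b +/- i sqrt(-D)) / (2a) = -0.2421 +/- 0.7812i.
For a conjugate pair |z|^2 = z * conj(z) = (product of roots) = c/a = 1/(1.495) = 0.668896, so |z| = sqrt(0.668896) = 0.8179 for both roots.
Moduli of all roots: 0.8179, 0.8179.
All moduli strictly greater than 1? No.
Verdict: Not stationary.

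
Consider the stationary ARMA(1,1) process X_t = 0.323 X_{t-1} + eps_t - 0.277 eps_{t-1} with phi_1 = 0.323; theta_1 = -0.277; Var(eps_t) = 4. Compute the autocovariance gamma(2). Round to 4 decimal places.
\gamma(2) = 0.0604

Multiply the model equation by X_{t-k} and take expectations. With theta_0 = psi_0 = 1 and psi_j the MA(infinity) weights, this gives
  gamma(k) - sum_i phi_i gamma(k-i) = c_k,
  c_k = sigma^2 * sum_{j=k..q} theta_j psi_{j-k}   (c_k = 0 for k > q),
using gamma(-m) = gamma(m).
psi-weights needed (psi_j = theta_j + sum_i phi_i psi_{j-i}):
  psi_1 = theta_1 + phi_1 = -0.277 + (0.323) = 0.046
Right-hand sides:
  c_0 = sigma^2 (1 + theta_1 psi_1) = 4 * (1 + (-0.277)(0.046)) = 4 * 0.987258 = 3.949032
  c_1 = sigma^2 theta_1 = 4 * (-0.277) = -1.108
  c_2 = 0
Equations for k = 0 and k = 1 (AR order 1):
  gamma(0) = phi_1 gamma(1) + c_0
  gamma(1) = phi_1 gamma(0) + c_1
Substituting the second into the first: gamma(0) (1 - phi_1^2) = c_0 + phi_1 c_1, so
  gamma(0) = (c_0 + phi_1 c_1) / (1 - phi_1^2) = (3.949032 + (0.323)(-1.108)) / (1 - (0.323)^2) = 3.591148 / 0.895671 = 4.00945.
  gamma(1) = phi_1 gamma(0) + c_1 = (0.323)(4.00945) + (-1.108) = 0.187052.
For k = 2 (> q): gamma(2) = phi_1 gamma(1) = (0.323)(0.187052) = 0.060418.
Therefore gamma(2) = 0.0604 (to 4 decimal places).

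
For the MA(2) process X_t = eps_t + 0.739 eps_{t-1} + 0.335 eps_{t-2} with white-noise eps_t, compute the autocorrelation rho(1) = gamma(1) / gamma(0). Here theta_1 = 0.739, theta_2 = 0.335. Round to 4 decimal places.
\rho(1) = 0.5949

For an MA(q) process with theta_0 = 1, the autocovariance is
  gamma(k) = sigma^2 * sum_{i=0..q-k} theta_i * theta_{i+k},
and rho(k) = gamma(k) / gamma(0). Sigma^2 cancels.
  numerator   = (1)*(0.739) + (0.739)*(0.335) = 0.986565.
  denominator = (1)^2 + (0.739)^2 + (0.335)^2 = 1.658346.
  rho(1) = 0.986565 / 1.658346 = 0.5949.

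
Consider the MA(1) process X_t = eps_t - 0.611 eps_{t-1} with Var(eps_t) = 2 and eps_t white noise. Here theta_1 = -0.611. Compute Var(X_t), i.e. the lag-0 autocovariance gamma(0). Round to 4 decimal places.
\gamma(0) = 2.7466

For an MA(q) process X_t = eps_t + sum_i theta_i eps_{t-i} with
Var(eps_t) = sigma^2, the variance is
  gamma(0) = sigma^2 * (1 + sum_i theta_i^2).
  sum_i theta_i^2 = (-0.611)^2 = 0.373321.
  gamma(0) = 2 * (1 + 0.373321) = 2 * 1.373321 = 2.746642, which rounds to 2.7466.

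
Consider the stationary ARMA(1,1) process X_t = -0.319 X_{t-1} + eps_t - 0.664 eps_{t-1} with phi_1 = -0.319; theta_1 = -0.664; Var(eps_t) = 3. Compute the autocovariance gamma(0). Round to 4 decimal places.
\gamma(0) = 6.2273

Multiply the model equation by X_{t-k} and take expectations. With theta_0 = psi_0 = 1 and psi_j the MA(infinity) weights, this gives
  gamma(k) - sum_i phi_i gamma(k-i) = c_k,
  c_k = sigma^2 * sum_{j=k..q} theta_j psi_{j-k}   (c_k = 0 for k > q),
using gamma(-m) = gamma(m).
psi-weights needed (psi_j = theta_j + sum_i phi_i psi_{j-i}):
  psi_1 = theta_1 + phi_1 = -0.664 + (-0.319) = -0.983
Right-hand sides:
  c_0 = sigma^2 (1 + theta_1 psi_1) = 3 * (1 + (-0.664)(-0.983)) = 3 * 1.652712 = 4.958136
  c_1 = sigma^2 theta_1 = 3 * (-0.664) = -1.992
  c_2 = 0
Equations for k = 0 and k = 1 (AR order 1):
  gamma(0) = phi_1 gamma(1) + c_0
  gamma(1) = phi_1 gamma(0) + c_1
Substituting the second into the first: gamma(0) (1 - phi_1^2) = c_0 + phi_1 c_1, so
  gamma(0) = (c_0 + phi_1 c_1) / (1 - phi_1^2) = (4.958136 + (-0.319)(-1.992)) / (1 - (-0.319)^2) = 5.593584 / 0.898239 = 6.227278.
Therefore gamma(0) = 6.2273 (to 4 decimal places).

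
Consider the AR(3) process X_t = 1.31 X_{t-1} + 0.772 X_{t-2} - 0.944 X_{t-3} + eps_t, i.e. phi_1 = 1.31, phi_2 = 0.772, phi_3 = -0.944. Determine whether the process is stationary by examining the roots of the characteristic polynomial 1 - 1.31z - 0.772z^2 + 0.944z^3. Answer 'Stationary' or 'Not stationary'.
\text{Not stationary}

The AR(p) characteristic polynomial is P(z) = 1 - 1.31z - 0.772z^2 + 0.944z^3.
Stationarity requires all roots to lie outside the unit circle, i.e. |z| > 1 for every root.
Degree 3: look for a simple real root z0 first, then factor out (1 - z/z0) and solve the remaining quadratic.
Testing z0 = 1.25: P(1.25) = 1 + (-1.31)(1.25) + (-0.772)(1.25)^2 + (0.944)(1.25)^3
  = 1 + (-1.6375) + (-1.20625) + (1.84375) = 0.  So z_0 = 1.25 is a root, |z_0| = 1.25.
Divide out the factor (1 - 0.8 z) = (1 - z/z0) (since 1/z0 = 0.8):
  P(z) = (1 - 0.8 z)(1 + (-0.51) z + (-1.18) z^2)
  [check: z-coef -0.51 - (0.8) = -1.31; z^2-coef -1.18 - (0.8)(-0.51) = -0.772; z^3-coef -(0.8)(-1.18) = 0.944.]
Remaining roots from the quadratic factor 1 + (-0.51) z + (-1.18) z^2:
  Set 1 + (-0.51) z + (-1.18) z^2 = 0, i.e. a z^2 + b z + c = 0 with a = -1.18, b = -0.51, c = 1.
  Discriminant D = b^2 - 4ac = (-0.51)^2 - 4*(-1.18)*1 = 0.2601 - (-4.72) = 4.9801.
  D >= 0, so the roots are real: z = (-b +/- sqrt(D)) / (2a) = (0.51 +/- 2.231614) / (-2.36).
    z_1 = (0.51 + 2.231614) / (-2.36) = -1.1617,   |z_1| = 1.1617.
    z_2 = (0.51 - 2.231614) / (-2.36) = 0.7295,   |z_2| = 0.7295.
Moduli of all roots: 1.2500, 1.1617, 0.7295.
All moduli strictly greater than 1? No.
Verdict: Not stationary.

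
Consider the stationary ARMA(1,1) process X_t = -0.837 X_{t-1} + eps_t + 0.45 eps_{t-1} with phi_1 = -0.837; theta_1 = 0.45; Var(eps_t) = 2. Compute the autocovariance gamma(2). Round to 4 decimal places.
\gamma(2) = 1.3487

Multiply the model equation by X_{t-k} and take expectations. With theta_0 = psi_0 = 1 and psi_j the MA(infinity) weights, this gives
  gamma(k) - sum_i phi_i gamma(k-i) = c_k,
  c_k = sigma^2 * sum_{j=k..q} theta_j psi_{j-k}   (c_k = 0 for k > q),
using gamma(-m) = gamma(m).
psi-weights needed (psi_j = theta_j + sum_i phi_i psi_{j-i}):
  psi_1 = theta_1 + phi_1 = 0.45 + (-0.837) = -0.387
Right-hand sides:
  c_0 = sigma^2 (1 + theta_1 psi_1) = 2 * (1 + (0.45)(-0.387)) = 2 * 0.82585 = 1.6517
  c_1 = sigma^2 theta_1 = 2 * (0.45) = 0.9
  c_2 = 0
Equations for k = 0 and k = 1 (AR order 1):
  gamma(0) = phi_1 gamma(1) + c_0
  gamma(1) = phi_1 gamma(0) + c_1
Substituting the second into the first: gamma(0) (1 - phi_1^2) = c_0 + phi_1 c_1, so
  gamma(0) = (c_0 + phi_1 c_1) / (1 - phi_1^2) = (1.6517 + (-0.837)(0.9)) / (1 - (-0.837)^2) = 0.8984 / 0.299431 = 3.000357.
  gamma(1) = phi_1 gamma(0) + c_1 = (-0.837)(3.000357) + (0.9) = -1.611299.
For k = 2 (> q): gamma(2) = phi_1 gamma(1) = (-0.837)(-1.611299) = 1.348657.
Therefore gamma(2) = 1.3487 (to 4 decimal places).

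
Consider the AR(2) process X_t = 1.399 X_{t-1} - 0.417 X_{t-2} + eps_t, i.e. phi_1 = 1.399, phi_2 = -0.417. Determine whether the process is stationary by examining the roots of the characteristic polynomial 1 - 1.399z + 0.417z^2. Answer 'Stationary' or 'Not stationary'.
\text{Stationary}

The AR(p) characteristic polynomial is P(z) = 1 - 1.399z + 0.417z^2.
Stationarity requires all roots to lie outside the unit circle, i.e. |z| > 1 for every root.
Set 1 + (-1.399) z + (0.417) z^2 = 0, i.e. a z^2 + b z + c = 0 with a = 0.417, b = -1.399, c = 1.
Discriminant D = b^2 - 4ac = (-1.399)^2 - 4*(0.417)*1 = 1.957201 - (1.668) = 0.289201.
D >= 0, so the roots are real: z = (-b +/- sqrt(D)) / (2a) = (1.399 +/- 0.537774) / (0.834).
  z_1 = (1.399 + 0.537774) / (0.834) = 2.3223,   |z_1| = 2.3223.
  z_2 = (1.399 - 0.537774) / (0.834) = 1.0326,   |z_2| = 1.0326.
Moduli of all roots: 2.3223, 1.0326.
All moduli strictly greater than 1? Yes.
Verdict: Stationary.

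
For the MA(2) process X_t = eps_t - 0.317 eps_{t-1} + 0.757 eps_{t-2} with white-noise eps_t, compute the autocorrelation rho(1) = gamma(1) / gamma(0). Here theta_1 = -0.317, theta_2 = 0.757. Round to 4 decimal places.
\rho(1) = -0.3328

For an MA(q) process with theta_0 = 1, the autocovariance is
  gamma(k) = sigma^2 * sum_{i=0..q-k} theta_i * theta_{i+k},
and rho(k) = gamma(k) / gamma(0). Sigma^2 cancels.
  numerator   = (1)*(-0.317) + (-0.317)*(0.757) = -0.556969.
  denominator = (1)^2 + (-0.317)^2 + (0.757)^2 = 1.673538.
  rho(1) = -0.556969 / 1.673538 = -0.3328.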